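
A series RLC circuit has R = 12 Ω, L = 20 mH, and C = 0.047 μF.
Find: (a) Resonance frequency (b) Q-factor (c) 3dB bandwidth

Step 1 — Resonance: ω₀ = 1/√(LC) = 1/√(0.02·4.7e-08) = 3.262e+04 rad/s.
Step 2 — f₀ = ω₀/(2π) = 5191 Hz.
Step 3 — Series Q: Q = ω₀L/R = 3.262e+04·0.02/12 = 54.36.
Step 4 — Bandwidth: Δω = ω₀/Q = 600 rad/s; BW = Δω/(2π) = 95.49 Hz.

(a) f₀ = 5191 Hz  (b) Q = 54.36  (c) BW = 95.49 Hz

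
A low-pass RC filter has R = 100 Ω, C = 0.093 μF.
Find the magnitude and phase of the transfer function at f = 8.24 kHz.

Step 1 — Angular frequency: ω = 2π·8240 = 5.177e+04 rad/s.
Step 2 — Transfer function: H(jω) = 1/(1 + jωRC).
Step 3 — Denominator: 1 + jωRC = 1 + j·5.177e+04·100·9.3e-08 = 1 + j0.4815.
Step 4 — H = 0.8118 - j0.3909.
Step 5 — Magnitude: |H| = 0.901 (-0.9 dB); phase: φ = -25.7°.

|H| = 0.901 (-0.9 dB), φ = -25.7°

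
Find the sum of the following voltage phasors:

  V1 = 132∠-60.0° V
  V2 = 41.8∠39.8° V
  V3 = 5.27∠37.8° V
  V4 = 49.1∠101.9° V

Step 1 — Convert each phasor to rectangular form:
  V1 = 132·(cos(-60.0°) + j·sin(-60.0°)) = 66 - j114.3 V
  V2 = 41.8·(cos(39.8°) + j·sin(39.8°)) = 32.11 + j26.76 V
  V3 = 5.27·(cos(37.8°) + j·sin(37.8°)) = 4.164 + j3.23 V
  V4 = 49.1·(cos(101.9°) + j·sin(101.9°)) = -10.12 + j48.04 V
Step 2 — Sum components: V_total = 92.15 - j36.28 V.
Step 3 — Convert to polar: |V_total| = 99.04 V, ∠V_total = -21.5°.

V_total = 99.04∠-21.5° V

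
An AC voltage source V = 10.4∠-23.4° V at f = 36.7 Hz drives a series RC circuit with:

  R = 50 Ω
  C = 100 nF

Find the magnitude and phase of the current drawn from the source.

Step 1 — Angular frequency: ω = 2π·f = 2π·36.7 = 230.6 rad/s.
Step 2 — Component impedances:
  R: Z = R = 50 Ω
  C: Z = 1/(jωC) = -j/(ω·C) = 0 - j4.337e+04 Ω
Step 3 — Series combination: Z_total = R + C = 50 - j4.337e+04 Ω = 4.337e+04∠-89.9° Ω.
Step 4 — Source phasor: V = 10.4∠-23.4° V = 9.545 - j4.13 V.
Step 5 — Ohm's law: I = V / Z_total = (9.545 - j4.13) / (50 - j4.337e+04) = 9.55e-05 + j0.00022 A.
Step 6 — Convert to polar: |I| = 0.0002398 A, ∠I = 66.5°.

I = 0.0002398∠66.5° A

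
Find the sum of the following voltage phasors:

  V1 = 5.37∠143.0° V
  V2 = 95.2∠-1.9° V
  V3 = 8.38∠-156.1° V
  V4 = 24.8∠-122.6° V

Step 1 — Convert each phasor to rectangular form:
  V1 = 5.37·(cos(143.0°) + j·sin(143.0°)) = -4.289 + j3.232 V
  V2 = 95.2·(cos(-1.9°) + j·sin(-1.9°)) = 95.15 - j3.156 V
  V3 = 8.38·(cos(-156.1°) + j·sin(-156.1°)) = -7.661 - j3.395 V
  V4 = 24.8·(cos(-122.6°) + j·sin(-122.6°)) = -13.36 - j20.89 V
Step 2 — Sum components: V_total = 69.84 - j24.21 V.
Step 3 — Convert to polar: |V_total| = 73.91 V, ∠V_total = -19.1°.

V_total = 73.91∠-19.1° V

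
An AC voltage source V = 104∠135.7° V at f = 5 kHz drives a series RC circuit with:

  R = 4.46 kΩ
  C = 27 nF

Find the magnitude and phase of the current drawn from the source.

Step 1 — Angular frequency: ω = 2π·f = 2π·5000 = 3.142e+04 rad/s.
Step 2 — Component impedances:
  R: Z = R = 4460 Ω
  C: Z = 1/(jωC) = -j/(ω·C) = 0 - j1179 Ω
Step 3 — Series combination: Z_total = R + C = 4460 - j1179 Ω = 4613∠-14.8° Ω.
Step 4 — Source phasor: V = 104∠135.7° V = -74.43 + j72.64 V.
Step 5 — Ohm's law: I = V / Z_total = (-74.43 + j72.64) / (4460 - j1179) = -0.01962 + j0.0111 A.
Step 6 — Convert to polar: |I| = 0.02254 A, ∠I = 150.5°.

I = 0.02254∠150.5° A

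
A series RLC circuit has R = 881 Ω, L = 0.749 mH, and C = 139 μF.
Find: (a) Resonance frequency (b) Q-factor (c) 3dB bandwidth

Step 1 — Resonance: ω₀ = 1/√(LC) = 1/√(0.000749·0.000139) = 3099 rad/s.
Step 2 — f₀ = ω₀/(2π) = 493.3 Hz.
Step 3 — Series Q: Q = ω₀L/R = 3099·0.000749/881 = 0.002635.
Step 4 — Bandwidth: Δω = ω₀/Q = 1.176e+06 rad/s; BW = Δω/(2π) = 1.872e+05 Hz.

(a) f₀ = 493.3 Hz  (b) Q = 0.002635  (c) BW = 1.872e+05 Hz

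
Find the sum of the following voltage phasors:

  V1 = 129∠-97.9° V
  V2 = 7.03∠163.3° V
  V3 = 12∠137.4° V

Step 1 — Convert each phasor to rectangular form:
  V1 = 129·(cos(-97.9°) + j·sin(-97.9°)) = -17.73 - j127.8 V
  V2 = 7.03·(cos(163.3°) + j·sin(163.3°)) = -6.733 + j2.02 V
  V3 = 12·(cos(137.4°) + j·sin(137.4°)) = -8.833 + j8.123 V
Step 2 — Sum components: V_total = -33.3 - j117.6 V.
Step 3 — Convert to polar: |V_total| = 122.3 V, ∠V_total = -105.8°.

V_total = 122.3∠-105.8° V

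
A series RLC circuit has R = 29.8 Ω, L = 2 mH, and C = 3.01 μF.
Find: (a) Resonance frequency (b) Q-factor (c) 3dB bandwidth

Step 1 — Resonance: ω₀ = 1/√(LC) = 1/√(0.002·3.01e-06) = 1.289e+04 rad/s.
Step 2 — f₀ = ω₀/(2π) = 2051 Hz.
Step 3 — Series Q: Q = ω₀L/R = 1.289e+04·0.002/29.8 = 0.865.
Step 4 — Bandwidth: Δω = ω₀/Q = 1.49e+04 rad/s; BW = Δω/(2π) = 2371 Hz.

(a) f₀ = 2051 Hz  (b) Q = 0.865  (c) BW = 2371 Hz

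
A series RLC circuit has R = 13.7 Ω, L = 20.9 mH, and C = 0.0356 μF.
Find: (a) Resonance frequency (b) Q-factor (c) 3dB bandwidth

Step 1 — Resonance condition Im(Z)=0 gives ω₀ = 1/√(LC).
Step 2 — ω₀ = 1/√(0.0209·3.56e-08) = 3.666e+04 rad/s.
Step 3 — f₀ = ω₀/(2π) = 5835 Hz.
Step 4 — Series Q: Q = ω₀L/R = 3.666e+04·0.0209/13.7 = 55.93.
Step 5 — 3dB bandwidth: Δω = ω₀/Q = 655.5 rad/s; BW = Δω/(2π) = 104.3 Hz.

(a) f₀ = 5835 Hz  (b) Q = 55.93  (c) BW = 104.3 Hz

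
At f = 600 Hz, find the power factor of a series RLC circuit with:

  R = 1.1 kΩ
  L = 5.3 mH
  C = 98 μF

Step 1 — Angular frequency: ω = 2π·f = 2π·600 = 3770 rad/s.
Step 2 — Component impedances:
  R: Z = R = 1100 Ω
  L: Z = jωL = j·3770·0.0053 = 0 + j19.98 Ω
  C: Z = 1/(jωC) = -j/(ω·C) = 0 - j2.707 Ω
Step 3 — Series combination: Z_total = R + L + C = 1100 + j17.27 Ω = 1100∠0.9° Ω.
Step 4 — Power factor: PF = cos(φ) = Re(Z)/|Z| = 1100/1100.1 = 0.9999.
Step 5 — Type: Im(Z) = 17.27 ⇒ lagging (phase φ = 0.9°).

PF = 0.9999 (lagging, φ = 0.9°)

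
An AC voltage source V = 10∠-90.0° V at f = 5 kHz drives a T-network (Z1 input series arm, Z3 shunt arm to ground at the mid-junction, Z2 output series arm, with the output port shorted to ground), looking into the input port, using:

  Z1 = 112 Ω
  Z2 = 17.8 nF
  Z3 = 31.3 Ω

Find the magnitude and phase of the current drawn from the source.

Step 1 — Angular frequency: ω = 2π·f = 2π·5000 = 3.142e+04 rad/s.
Step 2 — Component impedances:
  Z1: Z = R = 112 Ω
  Z2: Z = 1/(jωC) = -j/(ω·C) = 0 - j1788 Ω
  Z3: Z = R = 31.3 Ω
Step 3 — With the output port shorted to ground, the output series arm Z2 runs from the junction to ground; the shunt arm Z3 also runs from the junction to ground. They appear in parallel: Z3 || Z2 = 31.29 - j0.5477 Ω.
Step 4 — Series with input arm Z1: Z_in = Z1 + (Z3 || Z2) = 143.3 - j0.5477 Ω = 143.3∠-0.2° Ω.
Step 5 — Source phasor: V = 10∠-90.0° V = 0 - j10 V.
Step 6 — Ohm's law: I = V / Z_total = (0 - j10) / (143.3 - j0.5477) = 0.0002667 - j0.06979 A.
Step 7 — Convert to polar: |I| = 0.06979 A, ∠I = -89.8°.

I = 0.06979∠-89.8° A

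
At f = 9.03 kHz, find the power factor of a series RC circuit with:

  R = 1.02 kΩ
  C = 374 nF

Step 1 — Angular frequency: ω = 2π·f = 2π·9030 = 5.674e+04 rad/s.
Step 2 — Component impedances:
  R: Z = R = 1020 Ω
  C: Z = 1/(jωC) = -j/(ω·C) = 0 - j47.13 Ω
Step 3 — Series combination: Z_total = R + C = 1020 - j47.13 Ω = 1021∠-2.6° Ω.
Step 4 — Power factor: PF = cos(φ) = Re(Z)/|Z| = 1020/1021.1 = 0.9989.
Step 5 — Type: Im(Z) = -47.13 ⇒ leading (phase φ = -2.6°).

PF = 0.9989 (leading, φ = -2.6°)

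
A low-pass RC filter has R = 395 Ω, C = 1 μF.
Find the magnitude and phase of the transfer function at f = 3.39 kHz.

Step 1 — Angular frequency: ω = 2π·3390 = 2.13e+04 rad/s.
Step 2 — Transfer function: H(jω) = 1/(1 + jωRC).
Step 3 — Denominator: 1 + jωRC = 1 + j·2.13e+04·395·1e-06 = 1 + j8.413.
Step 4 — H = 0.01393 - j0.1172.
Step 5 — Magnitude: |H| = 0.118 (-18.6 dB); phase: φ = -83.2°.

|H| = 0.118 (-18.6 dB), φ = -83.2°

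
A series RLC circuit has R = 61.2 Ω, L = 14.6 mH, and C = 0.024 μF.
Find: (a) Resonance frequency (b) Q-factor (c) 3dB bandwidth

Step 1 — Resonance: ω₀ = 1/√(LC) = 1/√(0.0146·2.4e-08) = 5.342e+04 rad/s.
Step 2 — f₀ = ω₀/(2π) = 8502 Hz.
Step 3 — Series Q: Q = ω₀L/R = 5.342e+04·0.0146/61.2 = 12.74.
Step 4 — Bandwidth: Δω = ω₀/Q = 4192 rad/s; BW = Δω/(2π) = 667.1 Hz.

(a) f₀ = 8502 Hz  (b) Q = 12.74  (c) BW = 667.1 Hz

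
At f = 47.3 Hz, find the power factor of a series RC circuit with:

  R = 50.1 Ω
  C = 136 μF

Step 1 — Angular frequency: ω = 2π·f = 2π·47.3 = 297.2 rad/s.
Step 2 — Component impedances:
  R: Z = R = 50.1 Ω
  C: Z = 1/(jωC) = -j/(ω·C) = 0 - j24.74 Ω
Step 3 — Series combination: Z_total = R + C = 50.1 - j24.74 Ω = 55.88∠-26.3° Ω.
Step 4 — Power factor: PF = cos(φ) = Re(Z)/|Z| = 50.1/55.88 = 0.8966.
Step 5 — Type: Im(Z) = -24.74 ⇒ leading (phase φ = -26.3°).

PF = 0.8966 (leading, φ = -26.3°)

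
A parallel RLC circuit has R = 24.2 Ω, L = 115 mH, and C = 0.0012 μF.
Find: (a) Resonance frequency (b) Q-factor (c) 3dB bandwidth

Step 1 — Resonance: ω₀ = 1/√(LC) = 1/√(0.115·1.2e-09) = 8.513e+04 rad/s.
Step 2 — f₀ = ω₀/(2π) = 1.355e+04 Hz.
Step 3 — Parallel Q: Q = R/(ω₀L) = 24.2/(8.513e+04·0.115) = 0.002472.
Step 4 — Bandwidth: Δω = ω₀/Q = 3.444e+07 rad/s; BW = Δω/(2π) = 5.481e+06 Hz.

(a) f₀ = 1.355e+04 Hz  (b) Q = 0.002472  (c) BW = 5.481e+06 Hz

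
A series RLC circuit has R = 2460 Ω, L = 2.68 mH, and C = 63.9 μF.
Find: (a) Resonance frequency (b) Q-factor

Step 1 — Resonance condition Im(Z)=0 gives ω₀ = 1/√(LC).
Step 2 — ω₀ = 1/√(0.00268·6.39e-05) = 2416 rad/s.
Step 3 — f₀ = ω₀/(2π) = 384.6 Hz.
Step 4 — Series Q: Q = ω₀L/R = 2416·0.00268/2460 = 0.002633.

(a) f₀ = 384.6 Hz  (b) Q = 0.002633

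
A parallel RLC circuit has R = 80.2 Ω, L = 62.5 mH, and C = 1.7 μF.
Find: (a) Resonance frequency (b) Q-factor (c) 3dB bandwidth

Step 1 — Resonance: ω₀ = 1/√(LC) = 1/√(0.0625·1.7e-06) = 3068 rad/s.
Step 2 — f₀ = ω₀/(2π) = 488.3 Hz.
Step 3 — Parallel Q: Q = R/(ω₀L) = 80.2/(3068·0.0625) = 0.4183.
Step 4 — Bandwidth: Δω = ω₀/Q = 7335 rad/s; BW = Δω/(2π) = 1167 Hz.

(a) f₀ = 488.3 Hz  (b) Q = 0.4183  (c) BW = 1167 Hz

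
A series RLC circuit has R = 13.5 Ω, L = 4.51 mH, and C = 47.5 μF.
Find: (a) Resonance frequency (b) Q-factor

Step 1 — Resonance condition Im(Z)=0 gives ω₀ = 1/√(LC).
Step 2 — ω₀ = 1/√(0.00451·4.75e-05) = 2161 rad/s.
Step 3 — f₀ = ω₀/(2π) = 343.9 Hz.
Step 4 — Series Q: Q = ω₀L/R = 2161·0.00451/13.5 = 0.7218.

(a) f₀ = 343.9 Hz  (b) Q = 0.7218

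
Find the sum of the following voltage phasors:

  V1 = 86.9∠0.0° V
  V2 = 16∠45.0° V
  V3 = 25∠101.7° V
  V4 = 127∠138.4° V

Step 1 — Convert each phasor to rectangular form:
  V1 = 86.9·(cos(0.0°) + j·sin(0.0°)) = 86.9 V
  V2 = 16·(cos(45.0°) + j·sin(45.0°)) = 11.31 + j11.31 V
  V3 = 25·(cos(101.7°) + j·sin(101.7°)) = -5.07 + j24.48 V
  V4 = 127·(cos(138.4°) + j·sin(138.4°)) = -94.97 + j84.32 V
Step 2 — Sum components: V_total = -1.826 + j120.1 V.
Step 3 — Convert to polar: |V_total| = 120.1 V, ∠V_total = 90.9°.

V_total = 120.1∠90.9° V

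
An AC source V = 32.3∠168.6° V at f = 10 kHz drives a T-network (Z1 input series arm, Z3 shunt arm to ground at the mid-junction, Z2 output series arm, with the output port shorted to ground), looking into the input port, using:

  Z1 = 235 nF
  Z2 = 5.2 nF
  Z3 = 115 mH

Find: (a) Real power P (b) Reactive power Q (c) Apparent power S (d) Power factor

Step 1 — Angular frequency: ω = 2π·f = 2π·1e+04 = 6.283e+04 rad/s.
Step 2 — Component impedances:
  Z1: Z = 1/(jωC) = -j/(ω·C) = 0 - j67.73 Ω
  Z2: Z = 1/(jωC) = -j/(ω·C) = 0 - j3061 Ω
  Z3: Z = jωL = j·6.283e+04·0.115 = 0 + j7226 Ω
Step 3 — With the output port shorted to ground, the output series arm Z2 runs from the junction to ground; the shunt arm Z3 also runs from the junction to ground. They appear in parallel: Z3 || Z2 = 0 - j5310 Ω.
Step 4 — Series with input arm Z1: Z_in = Z1 + (Z3 || Z2) = 0 - j5378 Ω = 5378∠-90.0° Ω.
Step 5 — Source phasor: V = 32.3∠168.6° V = -31.66 + j6.384 V.
Step 6 — Current: I = V / Z = -0.001187 - j0.005888 A = 0.006006∠-101.4° A.
Step 7 — Complex power: S = V·I* = 0 - j0.194 VA.
Step 8 — Real power: P = Re(S) = 0 W.
Step 9 — Reactive power: Q = Im(S) = -0.194 VAR.
Step 10 — Apparent power: |S| = 0.194 VA.
Step 11 — Power factor: PF = P/|S| = 0 (leading).

(a) P = 0 W  (b) Q = -0.194 VAR  (c) S = 0.194 VA  (d) PF = 0 (leading)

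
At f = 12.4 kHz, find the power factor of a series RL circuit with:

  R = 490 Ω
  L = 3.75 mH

Step 1 — Angular frequency: ω = 2π·f = 2π·1.24e+04 = 7.791e+04 rad/s.
Step 2 — Component impedances:
  R: Z = R = 490 Ω
  L: Z = jωL = j·7.791e+04·0.00375 = 0 + j292.2 Ω
Step 3 — Series combination: Z_total = R + L = 490 + j292.2 Ω = 570.5∠30.8° Ω.
Step 4 — Power factor: PF = cos(φ) = Re(Z)/|Z| = 490/570.5 = 0.8589.
Step 5 — Type: Im(Z) = 292.2 ⇒ lagging (phase φ = 30.8°).

PF = 0.8589 (lagging, φ = 30.8°)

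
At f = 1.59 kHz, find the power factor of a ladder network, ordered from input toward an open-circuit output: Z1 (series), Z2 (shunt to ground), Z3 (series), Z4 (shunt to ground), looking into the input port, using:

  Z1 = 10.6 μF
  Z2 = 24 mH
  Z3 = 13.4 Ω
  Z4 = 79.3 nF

Step 1 — Angular frequency: ω = 2π·f = 2π·1590 = 9990 rad/s.
Step 2 — Component impedances:
  Z1: Z = 1/(jωC) = -j/(ω·C) = 0 - j9.443 Ω
  Z2: Z = jωL = j·9990·0.024 = 0 + j239.8 Ω
  Z3: Z = R = 13.4 Ω
  Z4: Z = 1/(jωC) = -j/(ω·C) = 0 - j1262 Ω
Step 3 — Ladder network (open output): work backward from the far end, alternating series and parallel combinations. Z_in = 0.7367 + j286.5 Ω = 286.5∠89.9° Ω.
Step 4 — Power factor: PF = cos(φ) = Re(Z)/|Z| = 0.7367/286.5 = 0.002571.
Step 5 — Type: Im(Z) = 286.5 ⇒ lagging (phase φ = 89.9°).

PF = 0.002571 (lagging, φ = 89.9°)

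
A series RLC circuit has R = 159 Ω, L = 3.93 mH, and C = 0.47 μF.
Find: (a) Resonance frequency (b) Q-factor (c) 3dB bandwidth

Step 1 — Resonance: ω₀ = 1/√(LC) = 1/√(0.00393·4.7e-07) = 2.327e+04 rad/s.
Step 2 — f₀ = ω₀/(2π) = 3703 Hz.
Step 3 — Series Q: Q = ω₀L/R = 2.327e+04·0.00393/159 = 0.5751.
Step 4 — Bandwidth: Δω = ω₀/Q = 4.046e+04 rad/s; BW = Δω/(2π) = 6439 Hz.

(a) f₀ = 3703 Hz  (b) Q = 0.5751  (c) BW = 6439 Hz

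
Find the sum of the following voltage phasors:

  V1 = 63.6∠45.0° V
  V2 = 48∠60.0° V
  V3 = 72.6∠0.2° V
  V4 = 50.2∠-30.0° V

Step 1 — Convert each phasor to rectangular form:
  V1 = 63.6·(cos(45.0°) + j·sin(45.0°)) = 44.97 + j44.97 V
  V2 = 48·(cos(60.0°) + j·sin(60.0°)) = 24 + j41.57 V
  V3 = 72.6·(cos(0.2°) + j·sin(0.2°)) = 72.6 + j0.2534 V
  V4 = 50.2·(cos(-30.0°) + j·sin(-30.0°)) = 43.47 - j25.1 V
Step 2 — Sum components: V_total = 185 + j61.69 V.
Step 3 — Convert to polar: |V_total| = 195.1 V, ∠V_total = 18.4°.

V_total = 195.1∠18.4° V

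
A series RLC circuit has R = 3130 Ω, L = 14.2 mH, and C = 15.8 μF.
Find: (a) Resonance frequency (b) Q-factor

Step 1 — Resonance condition Im(Z)=0 gives ω₀ = 1/√(LC).
Step 2 — ω₀ = 1/√(0.0142·1.58e-05) = 2111 rad/s.
Step 3 — f₀ = ω₀/(2π) = 336 Hz.
Step 4 — Series Q: Q = ω₀L/R = 2111·0.0142/3130 = 0.009578.

(a) f₀ = 336 Hz  (b) Q = 0.009578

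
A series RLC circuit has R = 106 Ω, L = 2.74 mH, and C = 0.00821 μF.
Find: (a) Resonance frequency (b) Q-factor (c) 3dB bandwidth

Step 1 — Resonance: ω₀ = 1/√(LC) = 1/√(0.00274·8.21e-09) = 2.108e+05 rad/s.
Step 2 — f₀ = ω₀/(2π) = 3.356e+04 Hz.
Step 3 — Series Q: Q = ω₀L/R = 2.108e+05·0.00274/106 = 5.45.
Step 4 — Bandwidth: Δω = ω₀/Q = 3.869e+04 rad/s; BW = Δω/(2π) = 6157 Hz.

(a) f₀ = 3.356e+04 Hz  (b) Q = 5.45  (c) BW = 6157 Hz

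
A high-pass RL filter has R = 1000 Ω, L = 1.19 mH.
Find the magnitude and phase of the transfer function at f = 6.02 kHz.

Step 1 — Angular frequency: ω = 2π·6020 = 3.782e+04 rad/s.
Step 2 — Transfer function: H(jω) = jωL/(R + jωL).
Step 3 — Numerator jωL = j·45.01; denominator R + jωL = 1000 + j45.01.
Step 4 — H = 0.002022 + j0.04492.
Step 5 — Magnitude: |H| = 0.04497 (-26.9 dB); phase: φ = 87.4°.

|H| = 0.04497 (-26.9 dB), φ = 87.4°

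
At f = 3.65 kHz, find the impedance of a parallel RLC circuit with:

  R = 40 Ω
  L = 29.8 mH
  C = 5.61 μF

Step 1 — Angular frequency: ω = 2π·f = 2π·3650 = 2.293e+04 rad/s.
Step 2 — Component impedances:
  R: Z = R = 40 Ω
  L: Z = jωL = j·2.293e+04·0.0298 = 0 + j683.4 Ω
  C: Z = 1/(jωC) = -j/(ω·C) = 0 - j7.773 Ω
Step 3 — Parallel combination: 1/Z_total = 1/R + 1/L + 1/C; Z_total = 1.488 - j7.57 Ω = 7.714∠-78.9° Ω.

Z = 1.488 - j7.57 Ω = 7.714∠-78.9° Ω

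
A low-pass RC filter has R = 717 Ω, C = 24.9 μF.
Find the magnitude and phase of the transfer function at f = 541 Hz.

Step 1 — Angular frequency: ω = 2π·541 = 3399 rad/s.
Step 2 — Transfer function: H(jω) = 1/(1 + jωRC).
Step 3 — Denominator: 1 + jωRC = 1 + j·3399·717·2.49e-05 = 1 + j60.69.
Step 4 — H = 0.0002715 - j0.01647.
Step 5 — Magnitude: |H| = 0.01648 (-35.7 dB); phase: φ = -89.1°.

|H| = 0.01648 (-35.7 dB), φ = -89.1°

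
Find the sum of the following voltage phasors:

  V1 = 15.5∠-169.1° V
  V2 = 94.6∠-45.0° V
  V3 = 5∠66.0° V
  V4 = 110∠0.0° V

Step 1 — Convert each phasor to rectangular form:
  V1 = 15.5·(cos(-169.1°) + j·sin(-169.1°)) = -15.22 - j2.931 V
  V2 = 94.6·(cos(-45.0°) + j·sin(-45.0°)) = 66.89 - j66.89 V
  V3 = 5·(cos(66.0°) + j·sin(66.0°)) = 2.034 + j4.568 V
  V4 = 110·(cos(0.0°) + j·sin(0.0°)) = 110 V
Step 2 — Sum components: V_total = 163.7 - j65.26 V.
Step 3 — Convert to polar: |V_total| = 176.2 V, ∠V_total = -21.7°.

V_total = 176.2∠-21.7° V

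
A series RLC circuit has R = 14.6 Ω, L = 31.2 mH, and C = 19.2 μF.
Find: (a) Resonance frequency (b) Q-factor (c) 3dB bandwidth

Step 1 — Resonance condition Im(Z)=0 gives ω₀ = 1/√(LC).
Step 2 — ω₀ = 1/√(0.0312·1.92e-05) = 1292 rad/s.
Step 3 — f₀ = ω₀/(2π) = 205.6 Hz.
Step 4 — Series Q: Q = ω₀L/R = 1292·0.0312/14.6 = 2.761.
Step 5 — 3dB bandwidth: Δω = ω₀/Q = 467.9 rad/s; BW = Δω/(2π) = 74.48 Hz.

(a) f₀ = 205.6 Hz  (b) Q = 2.761  (c) BW = 74.48 Hz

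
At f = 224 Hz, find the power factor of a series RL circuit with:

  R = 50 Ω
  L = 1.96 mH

Step 1 — Angular frequency: ω = 2π·f = 2π·224 = 1407 rad/s.
Step 2 — Component impedances:
  R: Z = R = 50 Ω
  L: Z = jωL = j·1407·0.00196 = 0 + j2.759 Ω
Step 3 — Series combination: Z_total = R + L = 50 + j2.759 Ω = 50.08∠3.2° Ω.
Step 4 — Power factor: PF = cos(φ) = Re(Z)/|Z| = 50/50.076 = 0.9985.
Step 5 — Type: Im(Z) = 2.759 ⇒ lagging (phase φ = 3.2°).

PF = 0.9985 (lagging, φ = 3.2°)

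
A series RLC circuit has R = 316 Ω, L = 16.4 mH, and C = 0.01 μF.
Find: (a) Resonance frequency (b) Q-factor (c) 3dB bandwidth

Step 1 — Resonance: ω₀ = 1/√(LC) = 1/√(0.0164·1e-08) = 7.809e+04 rad/s.
Step 2 — f₀ = ω₀/(2π) = 1.243e+04 Hz.
Step 3 — Series Q: Q = ω₀L/R = 7.809e+04·0.0164/316 = 4.053.
Step 4 — Bandwidth: Δω = ω₀/Q = 1.927e+04 rad/s; BW = Δω/(2π) = 3067 Hz.

(a) f₀ = 1.243e+04 Hz  (b) Q = 4.053  (c) BW = 3067 Hz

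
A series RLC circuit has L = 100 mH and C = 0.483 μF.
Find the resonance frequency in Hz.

Step 1 — Resonance condition Im(Z)=0 gives ω₀ = 1/√(LC).
Step 2 — ω₀ = 1/√(0.1·4.83e-07) = 4550 rad/s.
Step 3 — f₀ = ω₀/(2π) = 724.2 Hz.

f₀ = 724.2 Hz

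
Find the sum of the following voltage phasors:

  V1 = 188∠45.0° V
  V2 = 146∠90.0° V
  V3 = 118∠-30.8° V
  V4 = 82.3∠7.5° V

Step 1 — Convert each phasor to rectangular form:
  V1 = 188·(cos(45.0°) + j·sin(45.0°)) = 132.9 + j132.9 V
  V2 = 146·(cos(90.0°) + j·sin(90.0°)) = 0 + j146 V
  V3 = 118·(cos(-30.8°) + j·sin(-30.8°)) = 101.4 - j60.42 V
  V4 = 82.3·(cos(7.5°) + j·sin(7.5°)) = 81.6 + j10.74 V
Step 2 — Sum components: V_total = 315.9 + j229.3 V.
Step 3 — Convert to polar: |V_total| = 390.3 V, ∠V_total = 36.0°.

V_total = 390.3∠36.0° V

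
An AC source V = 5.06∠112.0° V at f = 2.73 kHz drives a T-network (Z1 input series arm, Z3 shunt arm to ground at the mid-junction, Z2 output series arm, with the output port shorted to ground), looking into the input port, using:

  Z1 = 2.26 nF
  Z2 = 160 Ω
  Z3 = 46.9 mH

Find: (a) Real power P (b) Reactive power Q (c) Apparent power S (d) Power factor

Step 1 — Angular frequency: ω = 2π·f = 2π·2730 = 1.715e+04 rad/s.
Step 2 — Component impedances:
  Z1: Z = 1/(jωC) = -j/(ω·C) = 0 - j2.58e+04 Ω
  Z2: Z = R = 160 Ω
  Z3: Z = jωL = j·1.715e+04·0.0469 = 0 + j804.5 Ω
Step 3 — With the output port shorted to ground, the output series arm Z2 runs from the junction to ground; the shunt arm Z3 also runs from the junction to ground. They appear in parallel: Z3 || Z2 = 153.9 + j30.61 Ω.
Step 4 — Series with input arm Z1: Z_in = Z1 + (Z3 || Z2) = 153.9 - j2.577e+04 Ω = 2.577e+04∠-89.7° Ω.
Step 5 — Source phasor: V = 5.06∠112.0° V = -1.896 + j4.692 V.
Step 6 — Current: I = V / Z = -0.0001825 - j7.248e-05 A = 0.0001964∠-158.3° A.
Step 7 — Complex power: S = V·I* = 5.936e-06 - j0.0009937 VA.
Step 8 — Real power: P = Re(S) = 5.936e-06 W.
Step 9 — Reactive power: Q = Im(S) = -0.0009937 VAR.
Step 10 — Apparent power: |S| = 0.0009937 VA.
Step 11 — Power factor: PF = P/|S| = 0.005974 (leading).

(a) P = 5.936e-06 W  (b) Q = -0.0009937 VAR  (c) S = 0.0009937 VA  (d) PF = 0.005974 (leading)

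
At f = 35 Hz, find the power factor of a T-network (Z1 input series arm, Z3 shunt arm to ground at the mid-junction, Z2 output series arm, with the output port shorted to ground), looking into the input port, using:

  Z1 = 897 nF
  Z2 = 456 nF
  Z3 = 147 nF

Step 1 — Angular frequency: ω = 2π·f = 2π·35 = 219.9 rad/s.
Step 2 — Component impedances:
  Z1: Z = 1/(jωC) = -j/(ω·C) = 0 - j5069 Ω
  Z2: Z = 1/(jωC) = -j/(ω·C) = 0 - j9972 Ω
  Z3: Z = 1/(jωC) = -j/(ω·C) = 0 - j3.093e+04 Ω
Step 3 — With the output port shorted to ground, the output series arm Z2 runs from the junction to ground; the shunt arm Z3 also runs from the junction to ground. They appear in parallel: Z3 || Z2 = 0 - j7541 Ω.
Step 4 — Series with input arm Z1: Z_in = Z1 + (Z3 || Z2) = 0 - j1.261e+04 Ω = 1.261e+04∠-90.0° Ω.
Step 5 — Power factor: PF = cos(φ) = Re(Z)/|Z| = 0/1.261e+04 = 0.
Step 6 — Type: Im(Z) = -1.261e+04 ⇒ leading (phase φ = -90.0°).

PF = 0 (leading, φ = -90.0°)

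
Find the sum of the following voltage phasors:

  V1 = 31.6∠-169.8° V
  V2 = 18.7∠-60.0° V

Step 1 — Convert each phasor to rectangular form:
  V1 = 31.6·(cos(-169.8°) + j·sin(-169.8°)) = -31.1 - j5.596 V
  V2 = 18.7·(cos(-60.0°) + j·sin(-60.0°)) = 9.35 - j16.19 V
Step 2 — Sum components: V_total = -21.75 - j21.79 V.
Step 3 — Convert to polar: |V_total| = 30.79 V, ∠V_total = -134.9°.

V_total = 30.79∠-134.9° V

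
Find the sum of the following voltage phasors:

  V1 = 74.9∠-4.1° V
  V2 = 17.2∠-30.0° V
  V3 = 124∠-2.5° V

Step 1 — Convert each phasor to rectangular form:
  V1 = 74.9·(cos(-4.1°) + j·sin(-4.1°)) = 74.71 - j5.355 V
  V2 = 17.2·(cos(-30.0°) + j·sin(-30.0°)) = 14.9 - j8.6 V
  V3 = 124·(cos(-2.5°) + j·sin(-2.5°)) = 123.9 - j5.409 V
Step 2 — Sum components: V_total = 213.5 - j19.36 V.
Step 3 — Convert to polar: |V_total| = 214.4 V, ∠V_total = -5.2°.

V_total = 214.4∠-5.2° V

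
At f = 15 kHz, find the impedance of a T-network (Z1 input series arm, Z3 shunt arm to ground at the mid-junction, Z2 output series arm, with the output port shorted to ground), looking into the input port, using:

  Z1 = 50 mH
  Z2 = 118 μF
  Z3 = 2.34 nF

Step 1 — Angular frequency: ω = 2π·f = 2π·1.5e+04 = 9.425e+04 rad/s.
Step 2 — Component impedances:
  Z1: Z = jωL = j·9.425e+04·0.05 = 0 + j4712 Ω
  Z2: Z = 1/(jωC) = -j/(ω·C) = 0 - j0.08992 Ω
  Z3: Z = 1/(jωC) = -j/(ω·C) = 0 - j4534 Ω
Step 3 — With the output port shorted to ground, the output series arm Z2 runs from the junction to ground; the shunt arm Z3 also runs from the junction to ground. They appear in parallel: Z3 || Z2 = 0 - j0.08992 Ω.
Step 4 — Series with input arm Z1: Z_in = Z1 + (Z3 || Z2) = 0 + j4712 Ω = 4712∠90.0° Ω.

Z = 0 + j4712 Ω = 4712∠90.0° Ω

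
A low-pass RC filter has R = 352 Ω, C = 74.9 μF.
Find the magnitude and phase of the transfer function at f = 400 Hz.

Step 1 — Angular frequency: ω = 2π·400 = 2513 rad/s.
Step 2 — Transfer function: H(jω) = 1/(1 + jωRC).
Step 3 — Denominator: 1 + jωRC = 1 + j·2513·352·7.49e-05 = 1 + j66.26.
Step 4 — H = 0.0002277 - j0.01509.
Step 5 — Magnitude: |H| = 0.01509 (-36.4 dB); phase: φ = -89.1°.

|H| = 0.01509 (-36.4 dB), φ = -89.1°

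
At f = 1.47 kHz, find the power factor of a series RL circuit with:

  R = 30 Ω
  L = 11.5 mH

Step 1 — Angular frequency: ω = 2π·f = 2π·1470 = 9236 rad/s.
Step 2 — Component impedances:
  R: Z = R = 30 Ω
  L: Z = jωL = j·9236·0.0115 = 0 + j106.2 Ω
Step 3 — Series combination: Z_total = R + L = 30 + j106.2 Ω = 110.4∠74.2° Ω.
Step 4 — Power factor: PF = cos(φ) = Re(Z)/|Z| = 30/110.37 = 0.2718.
Step 5 — Type: Im(Z) = 106.2 ⇒ lagging (phase φ = 74.2°).

PF = 0.2718 (lagging, φ = 74.2°)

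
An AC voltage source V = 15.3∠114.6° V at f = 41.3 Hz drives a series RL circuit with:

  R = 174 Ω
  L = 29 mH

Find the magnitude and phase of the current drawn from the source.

Step 1 — Angular frequency: ω = 2π·f = 2π·41.3 = 259.5 rad/s.
Step 2 — Component impedances:
  R: Z = R = 174 Ω
  L: Z = jωL = j·259.5·0.029 = 0 + j7.525 Ω
Step 3 — Series combination: Z_total = R + L = 174 + j7.525 Ω = 174.2∠2.5° Ω.
Step 4 — Source phasor: V = 15.3∠114.6° V = -6.369 + j13.91 V.
Step 5 — Ohm's law: I = V / Z_total = (-6.369 + j13.91) / (174 + j7.525) = -0.03308 + j0.08138 A.
Step 6 — Convert to polar: |I| = 0.08785 A, ∠I = 112.1°.

I = 0.08785∠112.1° A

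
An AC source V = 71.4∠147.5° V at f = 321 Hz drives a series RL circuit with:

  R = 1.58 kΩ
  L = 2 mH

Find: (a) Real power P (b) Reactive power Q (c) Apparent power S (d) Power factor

Step 1 — Angular frequency: ω = 2π·f = 2π·321 = 2017 rad/s.
Step 2 — Component impedances:
  R: Z = R = 1580 Ω
  L: Z = jωL = j·2017·0.002 = 0 + j4.034 Ω
Step 3 — Series combination: Z_total = R + L = 1580 + j4.034 Ω = 1580∠0.1° Ω.
Step 4 — Source phasor: V = 71.4∠147.5° V = -60.22 + j38.36 V.
Step 5 — Current: I = V / Z = -0.03805 + j0.02438 A = 0.04519∠147.4° A.
Step 6 — Complex power: S = V·I* = 3.227 + j0.008237 VA.
Step 7 — Real power: P = Re(S) = 3.227 W.
Step 8 — Reactive power: Q = Im(S) = 0.008237 VAR.
Step 9 — Apparent power: |S| = 3.227 VA.
Step 10 — Power factor: PF = P/|S| = 1 (lagging).

(a) P = 3.227 W  (b) Q = 0.008237 VAR  (c) S = 3.227 VA  (d) PF = 1 (lagging)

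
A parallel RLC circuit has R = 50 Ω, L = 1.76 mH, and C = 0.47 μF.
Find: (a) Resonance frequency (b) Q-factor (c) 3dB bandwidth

Step 1 — Resonance: ω₀ = 1/√(LC) = 1/√(0.00176·4.7e-07) = 3.477e+04 rad/s.
Step 2 — f₀ = ω₀/(2π) = 5534 Hz.
Step 3 — Parallel Q: Q = R/(ω₀L) = 50/(3.477e+04·0.00176) = 0.8171.
Step 4 — Bandwidth: Δω = ω₀/Q = 4.255e+04 rad/s; BW = Δω/(2π) = 6773 Hz.

(a) f₀ = 5534 Hz  (b) Q = 0.8171  (c) BW = 6773 Hz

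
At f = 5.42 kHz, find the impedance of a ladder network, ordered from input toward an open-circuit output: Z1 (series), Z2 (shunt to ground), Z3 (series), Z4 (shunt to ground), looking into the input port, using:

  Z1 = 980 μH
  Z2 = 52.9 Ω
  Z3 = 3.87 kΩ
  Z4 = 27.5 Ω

Step 1 — Angular frequency: ω = 2π·f = 2π·5420 = 3.405e+04 rad/s.
Step 2 — Component impedances:
  Z1: Z = jωL = j·3.405e+04·0.00098 = 0 + j33.37 Ω
  Z2: Z = R = 52.9 Ω
  Z3: Z = R = 3870 Ω
  Z4: Z = R = 27.5 Ω
Step 3 — Ladder network (open output): work backward from the far end, alternating series and parallel combinations. Z_in = 52.19 + j33.37 Ω = 61.95∠32.6° Ω.

Z = 52.19 + j33.37 Ω = 61.95∠32.6° Ω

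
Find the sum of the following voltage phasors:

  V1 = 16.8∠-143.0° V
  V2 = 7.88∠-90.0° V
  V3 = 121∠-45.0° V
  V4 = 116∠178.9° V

Step 1 — Convert each phasor to rectangular form:
  V1 = 16.8·(cos(-143.0°) + j·sin(-143.0°)) = -13.42 - j10.11 V
  V2 = 7.88·(cos(-90.0°) + j·sin(-90.0°)) = 0 - j7.88 V
  V3 = 121·(cos(-45.0°) + j·sin(-45.0°)) = 85.56 - j85.56 V
  V4 = 116·(cos(178.9°) + j·sin(178.9°)) = -116 + j2.227 V
Step 2 — Sum components: V_total = -43.84 - j101.3 V.
Step 3 — Convert to polar: |V_total| = 110.4 V, ∠V_total = -113.4°.

V_total = 110.4∠-113.4° V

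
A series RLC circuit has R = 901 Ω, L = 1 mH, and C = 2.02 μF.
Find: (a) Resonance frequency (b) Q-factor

Step 1 — Resonance condition Im(Z)=0 gives ω₀ = 1/√(LC).
Step 2 — ω₀ = 1/√(0.001·2.02e-06) = 2.225e+04 rad/s.
Step 3 — f₀ = ω₀/(2π) = 3541 Hz.
Step 4 — Series Q: Q = ω₀L/R = 2.225e+04·0.001/901 = 0.02469.

(a) f₀ = 3541 Hz  (b) Q = 0.02469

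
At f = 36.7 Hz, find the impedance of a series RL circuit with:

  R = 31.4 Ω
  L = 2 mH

Step 1 — Angular frequency: ω = 2π·f = 2π·36.7 = 230.6 rad/s.
Step 2 — Component impedances:
  R: Z = R = 31.4 Ω
  L: Z = jωL = j·230.6·0.002 = 0 + j0.4612 Ω
Step 3 — Series combination: Z_total = R + L = 31.4 + j0.4612 Ω = 31.4∠0.8° Ω.

Z = 31.4 + j0.4612 Ω = 31.4∠0.8° Ω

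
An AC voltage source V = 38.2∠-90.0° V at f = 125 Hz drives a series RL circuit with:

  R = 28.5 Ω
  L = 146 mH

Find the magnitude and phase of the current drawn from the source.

Step 1 — Angular frequency: ω = 2π·f = 2π·125 = 785.4 rad/s.
Step 2 — Component impedances:
  R: Z = R = 28.5 Ω
  L: Z = jωL = j·785.4·0.146 = 0 + j114.7 Ω
Step 3 — Series combination: Z_total = R + L = 28.5 + j114.7 Ω = 118.2∠76.0° Ω.
Step 4 — Source phasor: V = 38.2∠-90.0° V = 0 - j38.2 V.
Step 5 — Ohm's law: I = V / Z_total = (0 - j38.2) / (28.5 + j114.7) = -0.3138 - j0.07798 A.
Step 6 — Convert to polar: |I| = 0.3233 A, ∠I = -166.0°.

I = 0.3233∠-166.0° A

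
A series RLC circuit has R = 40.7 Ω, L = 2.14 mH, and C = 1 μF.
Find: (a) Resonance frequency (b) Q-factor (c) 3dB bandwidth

Step 1 — Resonance: ω₀ = 1/√(LC) = 1/√(0.00214·1e-06) = 2.162e+04 rad/s.
Step 2 — f₀ = ω₀/(2π) = 3440 Hz.
Step 3 — Series Q: Q = ω₀L/R = 2.162e+04·0.00214/40.7 = 1.137.
Step 4 — Bandwidth: Δω = ω₀/Q = 1.902e+04 rad/s; BW = Δω/(2π) = 3027 Hz.

(a) f₀ = 3440 Hz  (b) Q = 1.137  (c) BW = 3027 Hz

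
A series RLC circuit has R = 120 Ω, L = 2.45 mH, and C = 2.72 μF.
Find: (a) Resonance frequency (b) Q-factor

Step 1 — Resonance condition Im(Z)=0 gives ω₀ = 1/√(LC).
Step 2 — ω₀ = 1/√(0.00245·2.72e-06) = 1.225e+04 rad/s.
Step 3 — f₀ = ω₀/(2π) = 1950 Hz.
Step 4 — Series Q: Q = ω₀L/R = 1.225e+04·0.00245/120 = 0.2501.

(a) f₀ = 1950 Hz  (b) Q = 0.2501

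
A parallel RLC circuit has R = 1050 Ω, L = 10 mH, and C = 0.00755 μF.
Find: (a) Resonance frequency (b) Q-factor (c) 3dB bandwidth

Step 1 — Resonance: ω₀ = 1/√(LC) = 1/√(0.01·7.55e-09) = 1.151e+05 rad/s.
Step 2 — f₀ = ω₀/(2π) = 1.832e+04 Hz.
Step 3 — Parallel Q: Q = R/(ω₀L) = 1050/(1.151e+05·0.01) = 0.9124.
Step 4 — Bandwidth: Δω = ω₀/Q = 1.261e+05 rad/s; BW = Δω/(2π) = 2.008e+04 Hz.

(a) f₀ = 1.832e+04 Hz  (b) Q = 0.9124  (c) BW = 2.008e+04 Hz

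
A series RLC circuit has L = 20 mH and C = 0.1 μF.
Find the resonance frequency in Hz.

Step 1 — Resonance condition Im(Z)=0 gives ω₀ = 1/√(LC).
Step 2 — ω₀ = 1/√(0.02·1e-07) = 2.236e+04 rad/s.
Step 3 — f₀ = ω₀/(2π) = 3559 Hz.

f₀ = 3559 Hz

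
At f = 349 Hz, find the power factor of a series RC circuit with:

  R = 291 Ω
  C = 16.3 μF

Step 1 — Angular frequency: ω = 2π·f = 2π·349 = 2193 rad/s.
Step 2 — Component impedances:
  R: Z = R = 291 Ω
  C: Z = 1/(jωC) = -j/(ω·C) = 0 - j27.98 Ω
Step 3 — Series combination: Z_total = R + C = 291 - j27.98 Ω = 292.3∠-5.5° Ω.
Step 4 — Power factor: PF = cos(φ) = Re(Z)/|Z| = 291/292.34 = 0.9954.
Step 5 — Type: Im(Z) = -27.98 ⇒ leading (phase φ = -5.5°).

PF = 0.9954 (leading, φ = -5.5°)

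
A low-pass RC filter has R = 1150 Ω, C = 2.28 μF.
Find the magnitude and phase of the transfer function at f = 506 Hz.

Step 1 — Angular frequency: ω = 2π·506 = 3179 rad/s.
Step 2 — Transfer function: H(jω) = 1/(1 + jωRC).
Step 3 — Denominator: 1 + jωRC = 1 + j·3179·1150·2.28e-06 = 1 + j8.336.
Step 4 — H = 0.01419 - j0.1183.
Step 5 — Magnitude: |H| = 0.1191 (-18.5 dB); phase: φ = -83.2°.

|H| = 0.1191 (-18.5 dB), φ = -83.2°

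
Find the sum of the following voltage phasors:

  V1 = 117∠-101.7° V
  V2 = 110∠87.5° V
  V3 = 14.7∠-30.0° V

Step 1 — Convert each phasor to rectangular form:
  V1 = 117·(cos(-101.7°) + j·sin(-101.7°)) = -23.73 - j114.6 V
  V2 = 110·(cos(87.5°) + j·sin(87.5°)) = 4.798 + j109.9 V
  V3 = 14.7·(cos(-30.0°) + j·sin(-30.0°)) = 12.73 - j7.35 V
Step 2 — Sum components: V_total = -6.197 - j12.02 V.
Step 3 — Convert to polar: |V_total| = 13.53 V, ∠V_total = -117.3°.

V_total = 13.53∠-117.3° V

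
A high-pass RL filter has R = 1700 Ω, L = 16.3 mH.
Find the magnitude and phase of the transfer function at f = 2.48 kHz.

Step 1 — Angular frequency: ω = 2π·2480 = 1.558e+04 rad/s.
Step 2 — Transfer function: H(jω) = jωL/(R + jωL).
Step 3 — Numerator jωL = j·254; denominator R + jωL = 1700 + j254.
Step 4 — H = 0.02183 + j0.1461.
Step 5 — Magnitude: |H| = 0.1478 (-16.6 dB); phase: φ = 81.5°.

|H| = 0.1478 (-16.6 dB), φ = 81.5°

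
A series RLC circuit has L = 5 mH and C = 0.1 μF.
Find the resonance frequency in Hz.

Step 1 — Resonance condition Im(Z)=0 gives ω₀ = 1/√(LC).
Step 2 — ω₀ = 1/√(0.005·1e-07) = 4.472e+04 rad/s.
Step 3 — f₀ = ω₀/(2π) = 7118 Hz.

f₀ = 7118 Hz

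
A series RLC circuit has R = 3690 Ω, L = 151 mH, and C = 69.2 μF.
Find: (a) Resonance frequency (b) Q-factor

Step 1 — Resonance condition Im(Z)=0 gives ω₀ = 1/√(LC).
Step 2 — ω₀ = 1/√(0.151·6.92e-05) = 309.4 rad/s.
Step 3 — f₀ = ω₀/(2π) = 49.24 Hz.
Step 4 — Series Q: Q = ω₀L/R = 309.4·0.151/3690 = 0.01266.

(a) f₀ = 49.24 Hz  (b) Q = 0.01266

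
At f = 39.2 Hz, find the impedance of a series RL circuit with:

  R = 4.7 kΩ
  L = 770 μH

Step 1 — Angular frequency: ω = 2π·f = 2π·39.2 = 246.3 rad/s.
Step 2 — Component impedances:
  R: Z = R = 4700 Ω
  L: Z = jωL = j·246.3·0.00077 = 0 + j0.1897 Ω
Step 3 — Series combination: Z_total = R + L = 4700 + j0.1897 Ω = 4700∠0.0° Ω.

Z = 4700 + j0.1897 Ω = 4700∠0.0° Ω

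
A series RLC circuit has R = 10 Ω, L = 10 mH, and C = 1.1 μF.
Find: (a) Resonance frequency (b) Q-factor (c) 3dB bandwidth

Step 1 — Resonance condition Im(Z)=0 gives ω₀ = 1/√(LC).
Step 2 — ω₀ = 1/√(0.01·1.1e-06) = 9535 rad/s.
Step 3 — f₀ = ω₀/(2π) = 1517 Hz.
Step 4 — Series Q: Q = ω₀L/R = 9535·0.01/10 = 9.535.
Step 5 — 3dB bandwidth: Δω = ω₀/Q = 1000 rad/s; BW = Δω/(2π) = 159.2 Hz.

(a) f₀ = 1517 Hz  (b) Q = 9.535  (c) BW = 159.2 Hz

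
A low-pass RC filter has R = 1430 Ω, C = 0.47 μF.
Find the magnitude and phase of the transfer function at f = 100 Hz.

Step 1 — Angular frequency: ω = 2π·100 = 628.3 rad/s.
Step 2 — Transfer function: H(jω) = 1/(1 + jωRC).
Step 3 — Denominator: 1 + jωRC = 1 + j·628.3·1430·4.7e-07 = 1 + j0.4223.
Step 4 — H = 0.8487 - j0.3584.
Step 5 — Magnitude: |H| = 0.9212 (-0.7 dB); phase: φ = -22.9°.

|H| = 0.9212 (-0.7 dB), φ = -22.9°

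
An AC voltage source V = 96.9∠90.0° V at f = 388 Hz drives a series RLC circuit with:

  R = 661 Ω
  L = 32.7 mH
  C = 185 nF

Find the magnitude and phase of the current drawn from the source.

Step 1 — Angular frequency: ω = 2π·f = 2π·388 = 2438 rad/s.
Step 2 — Component impedances:
  R: Z = R = 661 Ω
  L: Z = jωL = j·2438·0.0327 = 0 + j79.72 Ω
  C: Z = 1/(jωC) = -j/(ω·C) = 0 - j2217 Ω
Step 3 — Series combination: Z_total = R + L + C = 661 - j2138 Ω = 2237∠-72.8° Ω.
Step 4 — Source phasor: V = 96.9∠90.0° V = 0 + j96.9 V.
Step 5 — Ohm's law: I = V / Z_total = (0 + j96.9) / (661 - j2138) = -0.04138 + j0.01279 A.
Step 6 — Convert to polar: |I| = 0.04331 A, ∠I = 162.8°.

I = 0.04331∠162.8° A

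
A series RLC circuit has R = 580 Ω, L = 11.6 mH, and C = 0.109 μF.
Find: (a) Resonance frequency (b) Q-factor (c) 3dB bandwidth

Step 1 — Resonance condition Im(Z)=0 gives ω₀ = 1/√(LC).
Step 2 — ω₀ = 1/√(0.0116·1.09e-07) = 2.812e+04 rad/s.
Step 3 — f₀ = ω₀/(2π) = 4476 Hz.
Step 4 — Series Q: Q = ω₀L/R = 2.812e+04·0.0116/580 = 0.5625.
Step 5 — 3dB bandwidth: Δω = ω₀/Q = 5e+04 rad/s; BW = Δω/(2π) = 7958 Hz.

(a) f₀ = 4476 Hz  (b) Q = 0.5625  (c) BW = 7958 Hz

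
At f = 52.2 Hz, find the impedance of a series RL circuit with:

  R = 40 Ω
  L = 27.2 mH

Step 1 — Angular frequency: ω = 2π·f = 2π·52.2 = 328 rad/s.
Step 2 — Component impedances:
  R: Z = R = 40 Ω
  L: Z = jωL = j·328·0.0272 = 0 + j8.921 Ω
Step 3 — Series combination: Z_total = R + L = 40 + j8.921 Ω = 40.98∠12.6° Ω.

Z = 40 + j8.921 Ω = 40.98∠12.6° Ω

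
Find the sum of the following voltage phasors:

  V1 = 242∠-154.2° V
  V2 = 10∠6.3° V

Step 1 — Convert each phasor to rectangular form:
  V1 = 242·(cos(-154.2°) + j·sin(-154.2°)) = -217.9 - j105.3 V
  V2 = 10·(cos(6.3°) + j·sin(6.3°)) = 9.94 + j1.097 V
Step 2 — Sum components: V_total = -207.9 - j104.2 V.
Step 3 — Convert to polar: |V_total| = 232.6 V, ∠V_total = -153.4°.

V_total = 232.6∠-153.4° V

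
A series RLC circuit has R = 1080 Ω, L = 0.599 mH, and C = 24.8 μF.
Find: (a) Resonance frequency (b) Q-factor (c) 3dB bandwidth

Step 1 — Resonance condition Im(Z)=0 gives ω₀ = 1/√(LC).
Step 2 — ω₀ = 1/√(0.000599·2.48e-05) = 8205 rad/s.
Step 3 — f₀ = ω₀/(2π) = 1306 Hz.
Step 4 — Series Q: Q = ω₀L/R = 8205·0.000599/1080 = 0.004551.
Step 5 — 3dB bandwidth: Δω = ω₀/Q = 1.803e+06 rad/s; BW = Δω/(2π) = 2.87e+05 Hz.

(a) f₀ = 1306 Hz  (b) Q = 0.004551  (c) BW = 2.87e+05 Hz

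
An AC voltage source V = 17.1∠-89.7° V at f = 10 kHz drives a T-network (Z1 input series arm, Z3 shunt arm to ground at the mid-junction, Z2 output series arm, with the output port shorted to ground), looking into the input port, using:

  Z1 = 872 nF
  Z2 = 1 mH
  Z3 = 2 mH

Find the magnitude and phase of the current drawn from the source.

Step 1 — Angular frequency: ω = 2π·f = 2π·1e+04 = 6.283e+04 rad/s.
Step 2 — Component impedances:
  Z1: Z = 1/(jωC) = -j/(ω·C) = 0 - j18.25 Ω
  Z2: Z = jωL = j·6.283e+04·0.001 = 0 + j62.83 Ω
  Z3: Z = jωL = j·6.283e+04·0.002 = 0 + j125.7 Ω
Step 3 — With the output port shorted to ground, the output series arm Z2 runs from the junction to ground; the shunt arm Z3 also runs from the junction to ground. They appear in parallel: Z3 || Z2 = 0 + j41.89 Ω.
Step 4 — Series with input arm Z1: Z_in = Z1 + (Z3 || Z2) = 0 + j23.64 Ω = 23.64∠90.0° Ω.
Step 5 — Source phasor: V = 17.1∠-89.7° V = 0.08953 - j17.1 V.
Step 6 — Ohm's law: I = V / Z_total = (0.08953 - j17.1) / (0 + j23.64) = -0.7235 - j0.003788 A.
Step 7 — Convert to polar: |I| = 0.7235 A, ∠I = -179.7°.

I = 0.7235∠-179.7° A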